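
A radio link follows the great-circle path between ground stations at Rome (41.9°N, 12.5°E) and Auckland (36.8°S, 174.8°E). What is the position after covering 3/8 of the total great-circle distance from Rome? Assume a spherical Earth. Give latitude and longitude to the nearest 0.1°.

Write both endpoints as unit vectors p₁, p₂ with components (cos φ cos λ, cos φ sin λ, sin φ).
The central angle between the endpoints is δ = arccos(p₁·p₂) ≈ 2.887 rad (165.4°).
Interpolate at f = 3/8 with slerp weights a = sin((1−f)δ)/sin δ ≈ 3.866, b = sin(fδ)/sin δ ≈ 3.510.
p = a·p₁ + b·p₂ ≈ (0.010, 0.878, 0.479); φ = arcsin(p_z) ≈ 28.64°, λ = atan2(p_y, p_x) ≈ 89.33°.

≈ 28.6°N, 89.3°E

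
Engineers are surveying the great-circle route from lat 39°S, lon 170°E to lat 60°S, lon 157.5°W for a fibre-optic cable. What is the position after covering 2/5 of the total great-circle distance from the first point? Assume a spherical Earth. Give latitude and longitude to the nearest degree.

Write both endpoints as unit vectors p₁, p₂ with components (cos φ cos λ, cos φ sin λ, sin φ).
The central angle between the endpoints is δ = arccos(p₁·p₂) ≈ 0.510 rad (29.2°).
Interpolate at f = 2/5 with slerp weights a = sin((1−f)δ)/sin δ ≈ 0.617, b = sin(fδ)/sin δ ≈ 0.415.
p = a·p₁ + b·p₂ ≈ (-0.664, 0.004, -0.748); φ = arcsin(p_z) ≈ -48.39°, λ = atan2(p_y, p_x) ≈ 179.67°.

≈ lat 48°S, lon 180°E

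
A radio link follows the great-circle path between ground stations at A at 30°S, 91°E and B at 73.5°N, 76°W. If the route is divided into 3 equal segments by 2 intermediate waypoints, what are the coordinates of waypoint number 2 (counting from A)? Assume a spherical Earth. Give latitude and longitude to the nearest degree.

From cos δ = sin φ₁ sin φ₂ + cos φ₁ cos φ₂ cos Δλ, the central angle is δ ≈ 2.373 rad (136.0°).
Interpolate at f = 2/3 with slerp weights a = sin((1−f)δ)/sin δ ≈ 1.023, b = sin(fδ)/sin δ ≈ 1.439.
p = a·p₁ + b·p₂ ≈ (0.083, 0.490, 0.868); φ = arcsin(p_z) ≈ 60.23°, λ = atan2(p_y, p_x) ≈ 80.33°.

≈ 60°N, 80°E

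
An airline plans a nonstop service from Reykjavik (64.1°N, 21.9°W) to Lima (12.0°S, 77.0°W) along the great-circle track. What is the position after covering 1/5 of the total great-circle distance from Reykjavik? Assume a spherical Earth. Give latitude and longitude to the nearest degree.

≈ (51°N, 44°W)

Write both endpoints as unit vectors p₁, p₂ with components (cos φ cos λ, cos φ sin λ, sin φ).
The central angle between the endpoints is δ = arccos(p₁·p₂) ≈ 1.513 rad (86.7°).
Interpolate at f = 1/5 with slerp weights a = sin((1−f)δ)/sin δ ≈ 0.937, b = sin(fδ)/sin δ ≈ 0.299.
p = a·p₁ + b·p₂ ≈ (0.446, -0.437, 0.781); φ = arcsin(p_z) ≈ 51.37°, λ = atan2(p_y, p_x) ≈ -44.46°.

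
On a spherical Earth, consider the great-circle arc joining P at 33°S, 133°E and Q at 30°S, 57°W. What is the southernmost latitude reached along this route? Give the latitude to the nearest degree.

The great circle lies in the plane with unit normal n̂ = (p₁ × p₂)/|p₁ × p₂|.
Here n̂_z ≈ +0.141; the vertex latitude is φ_max = arccos|n̂_z| ≈ 81.9°.
Check via Clairaut: cos φ_max = |cos φ₁| · sin C = cos(33.0°)·sin(170.3°) ≈ 0.141, again giving ≈ 81.9°.

≈ 82°S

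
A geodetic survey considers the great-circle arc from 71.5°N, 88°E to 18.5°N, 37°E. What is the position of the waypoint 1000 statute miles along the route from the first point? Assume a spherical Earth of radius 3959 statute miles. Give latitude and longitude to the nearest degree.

Write both endpoints as unit vectors p₁, p₂ with components (cos φ cos λ, cos φ sin λ, sin φ).
The central angle between the endpoints is δ = arccos(p₁·p₂) ≈ 1.058 rad (60.6°). The total great-circle distance is δ·R ≈ 1.058 × 3959 ≈ 4190 mi, so the target fraction is f = 1000/4190 ≈ 0.239.
Interpolate at f ≈ 0.239 with slerp weights a = sin((1−f)δ)/sin δ ≈ 0.828, b = sin(fδ)/sin δ ≈ 0.287.
p = a·p₁ + b·p₂ ≈ (0.226, 0.426, 0.876); φ = arcsin(p_z) ≈ 61.15°, λ = atan2(p_y, p_x) ≈ 62.03°.

≈ 61°N, 62°E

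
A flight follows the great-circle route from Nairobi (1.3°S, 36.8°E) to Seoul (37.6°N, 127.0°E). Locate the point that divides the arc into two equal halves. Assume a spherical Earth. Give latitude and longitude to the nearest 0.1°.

≈ 24.8°N, 75.3°E

Convert each endpoint to a unit vector on the sphere (x = cos φ cos λ, y = cos φ sin λ, z = sin φ).
The central angle between the endpoints is δ = arccos(p₁·p₂) ≈ 1.587 rad (91.0°).
Interpolate at f = 1/2 with slerp weights a = sin((1−f)δ)/sin δ ≈ 0.713, b = sin(fδ)/sin δ ≈ 0.713.
p = a·p₁ + b·p₂ ≈ (0.231, 0.878, 0.419); φ = arcsin(p_z) ≈ 24.76°, λ = atan2(p_y, p_x) ≈ 75.27°.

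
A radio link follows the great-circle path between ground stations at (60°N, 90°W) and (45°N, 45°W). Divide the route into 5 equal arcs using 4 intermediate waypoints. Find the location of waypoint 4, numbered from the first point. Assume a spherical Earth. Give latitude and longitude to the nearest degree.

≈ (49°N, 52°W)

From cos δ = sin φ₁ sin φ₂ + cos φ₁ cos φ₂ cos Δλ, the central angle is δ ≈ 0.531 rad (30.4°).
Interpolate at f = 4/5 with slerp weights a = sin((1−f)δ)/sin δ ≈ 0.209, b = sin(fδ)/sin δ ≈ 0.814.
p = a·p₁ + b·p₂ ≈ (0.407, -0.512, 0.757); φ = arcsin(p_z) ≈ 49.18°, λ = atan2(p_y, p_x) ≈ -51.50°.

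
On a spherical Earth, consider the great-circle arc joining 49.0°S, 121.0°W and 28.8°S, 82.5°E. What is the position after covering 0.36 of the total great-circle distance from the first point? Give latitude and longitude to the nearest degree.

Write both endpoints as unit vectors p₁, p₂ with components (cos φ cos λ, cos φ sin λ, sin φ).
The central angle between the endpoints is δ = arccos(p₁·p₂) ≈ 1.735 rad (99.4°).
Interpolate at f = 0.36 with slerp weights a = sin((1−f)δ)/sin δ ≈ 0.908, b = sin(fδ)/sin δ ≈ 0.593.
p = a·p₁ + b·p₂ ≈ (-0.239, 0.004, -0.971); φ = arcsin(p_z) ≈ -76.17°, λ = atan2(p_y, p_x) ≈ 178.96°.

≈ 76°S, 179°E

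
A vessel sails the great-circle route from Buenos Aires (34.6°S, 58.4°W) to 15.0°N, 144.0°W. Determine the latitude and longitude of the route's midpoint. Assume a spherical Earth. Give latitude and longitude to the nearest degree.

Write both endpoints as unit vectors p₁, p₂ with components (cos φ cos λ, cos φ sin λ, sin φ).
The central angle between the endpoints is δ = arccos(p₁·p₂) ≈ 1.657 rad (94.9°).
Interpolate at f = 1/2 with slerp weights a = sin((1−f)δ)/sin δ ≈ 0.740, b = sin(fδ)/sin δ ≈ 0.740.
p = a·p₁ + b·p₂ ≈ (-0.259, -0.938, -0.229); φ = arcsin(p_z) ≈ -13.21°, λ = atan2(p_y, p_x) ≈ -105.43°.

≈ 13°S, 105°W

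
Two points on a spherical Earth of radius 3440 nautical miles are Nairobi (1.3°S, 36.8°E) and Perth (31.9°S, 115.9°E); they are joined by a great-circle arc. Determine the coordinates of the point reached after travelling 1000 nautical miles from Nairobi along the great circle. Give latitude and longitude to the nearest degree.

Convert each endpoint to a unit vector on the sphere (x = cos φ cos λ, y = cos φ sin λ, z = sin φ).
The central angle between the endpoints is δ = arccos(p₁·p₂) ≈ 1.397 rad (80.1°). The total great-circle distance is δ·R ≈ 1.397 × 3440 ≈ 4807 nmi, so the target fraction is f = 1000/4807 ≈ 0.208.
Interpolate at f ≈ 0.208 with slerp weights a = sin((1−f)δ)/sin δ ≈ 0.908, b = sin(fδ)/sin δ ≈ 0.291.
p = a·p₁ + b·p₂ ≈ (0.619, 0.766, -0.174); φ = arcsin(p_z) ≈ -10.04°, λ = atan2(p_y, p_x) ≈ 51.06°.

≈ 10°S, 51°E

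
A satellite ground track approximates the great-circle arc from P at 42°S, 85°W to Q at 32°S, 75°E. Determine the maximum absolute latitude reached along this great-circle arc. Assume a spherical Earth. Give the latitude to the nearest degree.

The great circle lies in the plane with unit normal n̂ = (p₁ × p₂)/|p₁ × p₂|.
Here n̂_z ≈ +0.222; the vertex latitude is φ_max = arccos|n̂_z| ≈ 77.2°.

≈ 77°S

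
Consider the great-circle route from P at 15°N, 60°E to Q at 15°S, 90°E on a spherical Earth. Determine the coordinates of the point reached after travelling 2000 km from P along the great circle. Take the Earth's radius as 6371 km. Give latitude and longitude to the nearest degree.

≈ 2°N, 73°E

The haversine formula gives a central angle δ ≈ 0.736 rad (42.2°) between the endpoints. The total great-circle distance is δ·R ≈ 0.736 × 6371 ≈ 4690 km, so the target fraction is f = 2000/4690 ≈ 0.426.
Interpolate at f ≈ 0.426 with slerp weights a = sin((1−f)δ)/sin δ ≈ 0.610, b = sin(fδ)/sin δ ≈ 0.460.
p = a·p₁ + b·p₂ ≈ (0.295, 0.955, 0.039); φ = arcsin(p_z) ≈ 2.23°, λ = atan2(p_y, p_x) ≈ 72.84°.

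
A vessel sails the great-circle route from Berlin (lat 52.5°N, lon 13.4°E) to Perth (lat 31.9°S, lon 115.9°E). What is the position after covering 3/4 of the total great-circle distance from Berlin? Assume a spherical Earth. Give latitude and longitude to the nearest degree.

From cos δ = sin φ₁ sin φ₂ + cos φ₁ cos φ₂ cos Δλ, the central angle is δ ≈ 2.131 rad (122.1°).
Interpolate at f = 3/4 with slerp weights a = sin((1−f)δ)/sin δ ≈ 0.599, b = sin(fδ)/sin δ ≈ 1.180.
p = a·p₁ + b·p₂ ≈ (-0.083, 0.986, -0.148); φ = arcsin(p_z) ≈ -8.51°, λ = atan2(p_y, p_x) ≈ 94.79°.

≈ lat 9°S, lon 95°E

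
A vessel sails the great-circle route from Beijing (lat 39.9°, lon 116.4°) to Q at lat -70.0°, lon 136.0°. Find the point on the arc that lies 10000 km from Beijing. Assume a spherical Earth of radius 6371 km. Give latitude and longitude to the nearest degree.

Convert each endpoint to a unit vector on the sphere (x = cos φ cos λ, y = cos φ sin λ, z = sin φ).
The central angle between the endpoints is δ = arccos(p₁·p₂) ≈ 1.934 rad (110.8°). The total great-circle distance is δ·R ≈ 1.934 × 6371 ≈ 12324 km, so the target fraction is f = 10000/12324 ≈ 0.811.
Interpolate at f ≈ 0.811 with slerp weights a = sin((1−f)δ)/sin δ ≈ 0.382, b = sin(fδ)/sin δ ≈ 1.070.
p = a·p₁ + b·p₂ ≈ (-0.393, 0.516, -0.761); φ = arcsin(p_z) ≈ -49.52°, λ = atan2(p_y, p_x) ≈ 127.30°.

≈ lat -50°, lon 127°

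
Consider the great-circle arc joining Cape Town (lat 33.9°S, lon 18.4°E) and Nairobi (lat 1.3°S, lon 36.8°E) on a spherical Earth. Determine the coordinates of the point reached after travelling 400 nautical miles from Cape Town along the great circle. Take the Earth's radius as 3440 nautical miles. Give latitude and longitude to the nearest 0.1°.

Convert each endpoint to a unit vector on the sphere (x = cos φ cos λ, y = cos φ sin λ, z = sin φ).
The central angle between the endpoints is δ = arccos(p₁·p₂) ≈ 0.643 rad (36.9°). The total great-circle distance is δ·R ≈ 0.643 × 3440 ≈ 2213 nmi, so the target fraction is f = 400/2213 ≈ 0.181.
Interpolate at f ≈ 0.181 with slerp weights a = sin((1−f)δ)/sin δ ≈ 0.839, b = sin(fδ)/sin δ ≈ 0.193.
p = a·p₁ + b·p₂ ≈ (0.815, 0.335, -0.472); φ = arcsin(p_z) ≈ -28.17°, λ = atan2(p_y, p_x) ≈ 22.37°.

≈ lat 28.2°S, lon 22.4°E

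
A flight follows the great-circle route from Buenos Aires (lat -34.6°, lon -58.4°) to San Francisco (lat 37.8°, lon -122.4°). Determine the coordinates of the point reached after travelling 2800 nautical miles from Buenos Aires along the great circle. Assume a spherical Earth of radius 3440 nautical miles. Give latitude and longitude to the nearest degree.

≈ lat 2°, lon -90°

Convert each endpoint to a unit vector on the sphere (x = cos φ cos λ, y = cos φ sin λ, z = sin φ).
The central angle between the endpoints is δ = arccos(p₁·p₂) ≈ 1.634 rad (93.6°). The total great-circle distance is δ·R ≈ 1.634 × 3440 ≈ 5620 nmi, so the target fraction is f = 2800/5620 ≈ 0.498.
Interpolate at f ≈ 0.498 with slerp weights a = sin((1−f)δ)/sin δ ≈ 0.732, b = sin(fδ)/sin δ ≈ 0.728.
p = a·p₁ + b·p₂ ≈ (0.008, -1.000, 0.031); φ = arcsin(p_z) ≈ 1.75°, λ = atan2(p_y, p_x) ≈ -89.57°.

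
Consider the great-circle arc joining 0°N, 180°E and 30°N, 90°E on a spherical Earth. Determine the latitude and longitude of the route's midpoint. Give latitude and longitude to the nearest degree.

Convert each endpoint to a unit vector on the sphere (x = cos φ cos λ, y = cos φ sin λ, z = sin φ).
The central angle between the endpoints is δ = arccos(p₁·p₂) ≈ 1.571 rad (90.0°).
Interpolate at f = 1/2 with slerp weights a = sin((1−f)δ)/sin δ ≈ 0.707, b = sin(fδ)/sin δ ≈ 0.707.
p = a·p₁ + b·p₂ ≈ (-0.707, 0.612, 0.354); φ = arcsin(p_z) ≈ 20.70°, λ = atan2(p_y, p_x) ≈ 139.11°.

≈ 21°N, 139°E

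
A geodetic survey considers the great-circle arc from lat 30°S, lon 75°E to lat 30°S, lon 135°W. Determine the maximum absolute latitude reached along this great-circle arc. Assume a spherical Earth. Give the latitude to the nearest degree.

≈ 66°S

The great circle lies in the plane with unit normal n̂ = (p₁ × p₂)/|p₁ × p₂|.
Here n̂_z ≈ +0.409; the vertex latitude is φ_max = arccos|n̂_z| ≈ 65.9°.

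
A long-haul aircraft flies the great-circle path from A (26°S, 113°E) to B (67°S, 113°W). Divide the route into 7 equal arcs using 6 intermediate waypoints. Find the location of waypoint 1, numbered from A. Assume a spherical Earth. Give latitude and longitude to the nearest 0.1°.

≈ (37.0°S, 117.1°E)

The haversine formula gives a central angle δ ≈ 1.411 rad (80.8°) between the endpoints.
Interpolate at f = 1/7 with slerp weights a = sin((1−f)δ)/sin δ ≈ 0.947, b = sin(fδ)/sin δ ≈ 0.203.
p = a·p₁ + b·p₂ ≈ (-0.364, 0.711, -0.602); φ = arcsin(p_z) ≈ -37.01°, λ = atan2(p_y, p_x) ≈ 117.09°.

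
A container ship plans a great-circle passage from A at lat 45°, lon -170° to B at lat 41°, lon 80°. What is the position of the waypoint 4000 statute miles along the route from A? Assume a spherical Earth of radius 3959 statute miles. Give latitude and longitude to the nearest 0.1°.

The haversine formula gives a central angle δ ≈ 1.286 rad (73.7°) between the endpoints. The total great-circle distance is δ·R ≈ 1.286 × 3959 ≈ 5090 mi, so the target fraction is f = 4000/5090 ≈ 0.786.
Interpolate at f ≈ 0.786 with slerp weights a = sin((1−f)δ)/sin δ ≈ 0.283, b = sin(fδ)/sin δ ≈ 0.883.
p = a·p₁ + b·p₂ ≈ (-0.082, 0.621, 0.779); φ = arcsin(p_z) ≈ 51.20°, λ = atan2(p_y, p_x) ≈ 97.48°.

≈ lat 51.2°, lon 97.5°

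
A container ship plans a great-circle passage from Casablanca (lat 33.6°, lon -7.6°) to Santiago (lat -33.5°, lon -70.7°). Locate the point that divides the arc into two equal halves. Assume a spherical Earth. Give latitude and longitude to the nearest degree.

Write both endpoints as unit vectors p₁, p₂ with components (cos φ cos λ, cos φ sin λ, sin φ).
The central angle between the endpoints is δ = arccos(p₁·p₂) ≈ 1.562 rad (89.5°).
Interpolate at f = 1/2 with slerp weights a = sin((1−f)δ)/sin δ ≈ 0.704, b = sin(fδ)/sin δ ≈ 0.704.
p = a·p₁ + b·p₂ ≈ (0.775, -0.632, 0.001); φ = arcsin(p_z) ≈ 0.06°, λ = atan2(p_y, p_x) ≈ -39.17°.

≈ lat 0°, lon -39°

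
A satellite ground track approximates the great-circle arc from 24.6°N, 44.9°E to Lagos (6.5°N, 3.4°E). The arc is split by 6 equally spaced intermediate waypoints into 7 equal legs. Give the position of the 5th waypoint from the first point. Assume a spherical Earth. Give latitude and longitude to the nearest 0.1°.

≈ 12.4°N, 14.5°E

Convert each endpoint to a unit vector on the sphere (x = cos φ cos λ, y = cos φ sin λ, z = sin φ).
The central angle between the endpoints is δ = arccos(p₁·p₂) ≈ 0.762 rad (43.6°).
Interpolate at f = 5/7 with slerp weights a = sin((1−f)δ)/sin δ ≈ 0.313, b = sin(fδ)/sin δ ≈ 0.750.
p = a·p₁ + b·p₂ ≈ (0.945, 0.245, 0.215); φ = arcsin(p_z) ≈ 12.42°, λ = atan2(p_y, p_x) ≈ 14.53°.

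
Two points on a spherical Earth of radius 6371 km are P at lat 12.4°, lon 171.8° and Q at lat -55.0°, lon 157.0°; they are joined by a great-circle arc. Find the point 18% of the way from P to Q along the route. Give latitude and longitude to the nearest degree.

≈ lat 0°, lon 170°

Write both endpoints as unit vectors p₁, p₂ with components (cos φ cos λ, cos φ sin λ, sin φ).
The central angle between the endpoints is δ = arccos(p₁·p₂) ≈ 1.196 rad (68.5°).
Interpolate at f = 0.18 with slerp weights a = sin((1−f)δ)/sin δ ≈ 0.893, b = sin(fδ)/sin δ ≈ 0.230.
p = a·p₁ + b·p₂ ≈ (-0.984, 0.176, 0.004); φ = arcsin(p_z) ≈ 0.21°, λ = atan2(p_y, p_x) ≈ 169.87°.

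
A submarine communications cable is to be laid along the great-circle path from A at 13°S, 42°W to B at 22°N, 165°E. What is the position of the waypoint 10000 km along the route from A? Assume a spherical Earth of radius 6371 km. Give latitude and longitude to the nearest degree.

Write both endpoints as unit vectors p₁, p₂ with components (cos φ cos λ, cos φ sin λ, sin φ).
The central angle between the endpoints is δ = arccos(p₁·p₂) ≈ 2.666 rad (152.8°). The total great-circle distance is δ·R ≈ 2.666 × 6371 ≈ 16988 km, so the target fraction is f = 10000/16988 ≈ 0.589.
Interpolate at f ≈ 0.589 with slerp weights a = sin((1−f)δ)/sin δ ≈ 1.945, b = sin(fδ)/sin δ ≈ 2.186.
p = a·p₁ + b·p₂ ≈ (-0.549, -0.744, 0.381); φ = arcsin(p_z) ≈ 22.42°, λ = atan2(p_y, p_x) ≈ -126.46°.

≈ 22°N, 126°W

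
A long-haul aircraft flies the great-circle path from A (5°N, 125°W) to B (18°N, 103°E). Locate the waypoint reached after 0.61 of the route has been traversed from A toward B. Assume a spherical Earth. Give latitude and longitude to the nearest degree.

≈ (28°N, 156°E)

The haversine formula gives a central angle δ ≈ 2.223 rad (127.4°) between the endpoints.
Interpolate at f = 0.61 with slerp weights a = sin((1−f)δ)/sin δ ≈ 0.959, b = sin(fδ)/sin δ ≈ 1.229.
p = a·p₁ + b·p₂ ≈ (-0.811, 0.356, 0.464); φ = arcsin(p_z) ≈ 27.62°, λ = atan2(p_y, p_x) ≈ 156.28°.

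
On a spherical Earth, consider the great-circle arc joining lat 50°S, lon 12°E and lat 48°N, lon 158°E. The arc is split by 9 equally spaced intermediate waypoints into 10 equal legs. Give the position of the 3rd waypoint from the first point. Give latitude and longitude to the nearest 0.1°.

Write both endpoints as unit vectors p₁, p₂ with components (cos φ cos λ, cos φ sin λ, sin φ).
The central angle between the endpoints is δ = arccos(p₁·p₂) ≈ 2.754 rad (157.8°).
Interpolate at f = 3/10 with slerp weights a = sin((1−f)δ)/sin δ ≈ 2.479, b = sin(fδ)/sin δ ≈ 1.946.
p = a·p₁ + b·p₂ ≈ (0.352, 0.819, -0.453); φ = arcsin(p_z) ≈ -26.95°, λ = atan2(p_y, p_x) ≈ 66.77°.

≈ lat 26.9°S, lon 66.8°E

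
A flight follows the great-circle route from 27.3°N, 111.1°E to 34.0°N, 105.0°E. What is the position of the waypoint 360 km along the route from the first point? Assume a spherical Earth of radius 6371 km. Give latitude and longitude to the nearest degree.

≈ 30°N, 109°E

The haversine formula gives a central angle δ ≈ 0.148 rad (8.5°) between the endpoints. The total great-circle distance is δ·R ≈ 0.148 × 6371 ≈ 946 km, so the target fraction is f = 360/946 ≈ 0.381.
Interpolate at f ≈ 0.381 with slerp weights a = sin((1−f)δ)/sin δ ≈ 0.621, b = sin(fδ)/sin δ ≈ 0.382.
p = a·p₁ + b·p₂ ≈ (-0.281, 0.820, 0.498); φ = arcsin(p_z) ≈ 29.88°, λ = atan2(p_y, p_x) ≈ 108.88°.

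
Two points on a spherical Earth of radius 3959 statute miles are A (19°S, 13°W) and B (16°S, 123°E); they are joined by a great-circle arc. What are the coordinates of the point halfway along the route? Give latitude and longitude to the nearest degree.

≈ (40°S, 56°E)

Write both endpoints as unit vectors p₁, p₂ with components (cos φ cos λ, cos φ sin λ, sin φ).
The central angle between the endpoints is δ = arccos(p₁·p₂) ≈ 2.170 rad (124.3°).
Interpolate at f = 1/2 with slerp weights a = sin((1−f)δ)/sin δ ≈ 1.071, b = sin(fδ)/sin δ ≈ 1.071.
p = a·p₁ + b·p₂ ≈ (0.426, 0.636, -0.644); φ = arcsin(p_z) ≈ -40.08°, λ = atan2(p_y, p_x) ≈ 56.17°.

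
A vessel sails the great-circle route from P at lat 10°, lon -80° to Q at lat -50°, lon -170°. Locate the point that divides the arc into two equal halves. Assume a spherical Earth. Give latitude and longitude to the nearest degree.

Write both endpoints as unit vectors p₁, p₂ with components (cos φ cos λ, cos φ sin λ, sin φ).
The central angle between the endpoints is δ = arccos(p₁·p₂) ≈ 1.704 rad (97.6°).
Interpolate at f = 1/2 with slerp weights a = sin((1−f)δ)/sin δ ≈ 0.759, b = sin(fδ)/sin δ ≈ 0.759.
p = a·p₁ + b·p₂ ≈ (-0.351, -0.821, -0.450); φ = arcsin(p_z) ≈ -26.74°, λ = atan2(p_y, p_x) ≈ -113.13°.

≈ lat -27°, lon -113°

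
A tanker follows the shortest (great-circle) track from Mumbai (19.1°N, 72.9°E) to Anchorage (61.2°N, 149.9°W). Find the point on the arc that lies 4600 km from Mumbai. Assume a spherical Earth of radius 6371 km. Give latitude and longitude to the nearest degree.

Convert each endpoint to a unit vector on the sphere (x = cos φ cos λ, y = cos φ sin λ, z = sin φ).
The central angle between the endpoints is δ = arccos(p₁·p₂) ≈ 1.618 rad (92.7°). The total great-circle distance is δ·R ≈ 1.618 × 6371 ≈ 10309 km, so the target fraction is f = 4600/10309 ≈ 0.446.
Interpolate at f ≈ 0.446 with slerp weights a = sin((1−f)δ)/sin δ ≈ 0.782, b = sin(fδ)/sin δ ≈ 0.662.
p = a·p₁ + b·p₂ ≈ (-0.059, 0.546, 0.836); φ = arcsin(p_z) ≈ 56.68°, λ = atan2(p_y, p_x) ≈ 96.12°.

≈ 57°N, 96°E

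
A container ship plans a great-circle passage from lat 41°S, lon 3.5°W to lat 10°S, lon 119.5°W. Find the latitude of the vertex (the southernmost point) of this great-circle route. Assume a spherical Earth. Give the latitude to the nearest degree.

≈ 47°S

The great circle lies in the plane with unit normal n̂ = (p₁ × p₂)/|p₁ × p₂|.
Here n̂_z ≈ -0.684; the vertex latitude is φ_max = arccos|n̂_z| ≈ 46.9°.
Check via Clairaut: cos φ_max = |cos φ₁| · sin C = cos(41.0°)·sin(115.1°) ≈ 0.684, again giving ≈ 46.9°.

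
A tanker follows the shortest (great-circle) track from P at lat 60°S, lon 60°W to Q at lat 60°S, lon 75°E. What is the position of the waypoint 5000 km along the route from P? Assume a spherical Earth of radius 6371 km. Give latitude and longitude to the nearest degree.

Convert each endpoint to a unit vector on the sphere (x = cos φ cos λ, y = cos φ sin λ, z = sin φ).
The central angle between the endpoints is δ = arccos(p₁·p₂) ≈ 0.960 rad (55.0°). The total great-circle distance is δ·R ≈ 0.960 × 6371 ≈ 6118 km, so the target fraction is f = 5000/6118 ≈ 0.817.
Interpolate at f ≈ 0.817 with slerp weights a = sin((1−f)δ)/sin δ ≈ 0.213, b = sin(fδ)/sin δ ≈ 0.862.
p = a·p₁ + b·p₂ ≈ (0.165, 0.324, -0.931); φ = arcsin(p_z) ≈ -68.67°, λ = atan2(p_y, p_x) ≈ 63.04°.

≈ lat 69°S, lon 63°E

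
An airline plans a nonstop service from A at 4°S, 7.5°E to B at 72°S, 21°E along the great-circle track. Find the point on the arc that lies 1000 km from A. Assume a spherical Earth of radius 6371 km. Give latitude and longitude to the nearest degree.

Write both endpoints as unit vectors p₁, p₂ with components (cos φ cos λ, cos φ sin λ, sin φ).
The central angle between the endpoints is δ = arccos(p₁·p₂) ≈ 1.196 rad (68.5°). The total great-circle distance is δ·R ≈ 1.196 × 6371 ≈ 7620 km, so the target fraction is f = 1000/7620 ≈ 0.131.
Interpolate at f ≈ 0.131 with slerp weights a = sin((1−f)δ)/sin δ ≈ 0.926, b = sin(fδ)/sin δ ≈ 0.168.
p = a·p₁ + b·p₂ ≈ (0.965, 0.139, -0.224); φ = arcsin(p_z) ≈ -12.97°, λ = atan2(p_y, p_x) ≈ 8.21°.

≈ 13°S, 8°E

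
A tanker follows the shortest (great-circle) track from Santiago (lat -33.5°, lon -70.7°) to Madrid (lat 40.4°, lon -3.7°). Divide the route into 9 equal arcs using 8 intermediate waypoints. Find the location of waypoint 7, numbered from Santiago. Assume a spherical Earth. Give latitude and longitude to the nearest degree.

≈ lat 25°, lon -22°

From cos δ = sin φ₁ sin φ₂ + cos φ₁ cos φ₂ cos Δλ, the central angle is δ ≈ 1.681 rad (96.3°).
Interpolate at f = 7/9 with slerp weights a = sin((1−f)δ)/sin δ ≈ 0.367, b = sin(fδ)/sin δ ≈ 0.971.
p = a·p₁ + b·p₂ ≈ (0.839, -0.337, 0.427); φ = arcsin(p_z) ≈ 25.27°, λ = atan2(p_y, p_x) ≈ -21.85°.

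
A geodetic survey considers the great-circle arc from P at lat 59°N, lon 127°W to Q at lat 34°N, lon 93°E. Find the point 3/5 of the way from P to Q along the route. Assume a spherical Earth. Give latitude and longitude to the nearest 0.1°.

≈ lat 63.0°N, lon 116.4°E

Write both endpoints as unit vectors p₁, p₂ with components (cos φ cos λ, cos φ sin λ, sin φ).
The central angle between the endpoints is δ = arccos(p₁·p₂) ≈ 1.418 rad (81.2°).
Interpolate at f = 3/5 with slerp weights a = sin((1−f)δ)/sin δ ≈ 0.544, b = sin(fδ)/sin δ ≈ 0.761.
p = a·p₁ + b·p₂ ≈ (-0.201, 0.406, 0.891); φ = arcsin(p_z) ≈ 63.04°, λ = atan2(p_y, p_x) ≈ 116.39°.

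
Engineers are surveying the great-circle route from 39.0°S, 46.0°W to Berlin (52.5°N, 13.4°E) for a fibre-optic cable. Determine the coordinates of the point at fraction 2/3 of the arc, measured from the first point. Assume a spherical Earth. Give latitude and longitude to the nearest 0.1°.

≈ 23.5°N, 12.3°W

Convert each endpoint to a unit vector on the sphere (x = cos φ cos λ, y = cos φ sin λ, z = sin φ).
The central angle between the endpoints is δ = arccos(p₁·p₂) ≈ 1.832 rad (105.0°).
Interpolate at f = 2/3 with slerp weights a = sin((1−f)δ)/sin δ ≈ 0.594, b = sin(fδ)/sin δ ≈ 0.973.
p = a·p₁ + b·p₂ ≈ (0.896, -0.195, 0.398); φ = arcsin(p_z) ≈ 23.46°, λ = atan2(p_y, p_x) ≈ -12.25°.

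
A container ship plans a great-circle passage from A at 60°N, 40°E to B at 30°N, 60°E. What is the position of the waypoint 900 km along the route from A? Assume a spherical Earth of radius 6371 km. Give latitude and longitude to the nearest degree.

≈ 53°N, 47°E

Convert each endpoint to a unit vector on the sphere (x = cos φ cos λ, y = cos φ sin λ, z = sin φ).
The central angle between the endpoints is δ = arccos(p₁·p₂) ≈ 0.574 rad (32.9°). The total great-circle distance is δ·R ≈ 0.574 × 6371 ≈ 3655 km, so the target fraction is f = 900/3655 ≈ 0.246.
Interpolate at f ≈ 0.246 with slerp weights a = sin((1−f)δ)/sin δ ≈ 0.772, b = sin(fδ)/sin δ ≈ 0.259.
p = a·p₁ + b·p₂ ≈ (0.408, 0.443, 0.798); φ = arcsin(p_z) ≈ 52.98°, λ = atan2(p_y, p_x) ≈ 47.33°.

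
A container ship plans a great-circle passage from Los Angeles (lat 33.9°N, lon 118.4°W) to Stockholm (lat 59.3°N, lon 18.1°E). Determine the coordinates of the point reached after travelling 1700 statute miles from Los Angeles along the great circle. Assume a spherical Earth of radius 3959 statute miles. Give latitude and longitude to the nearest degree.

Write both endpoints as unit vectors p₁, p₂ with components (cos φ cos λ, cos φ sin λ, sin φ).
The central angle between the endpoints is δ = arccos(p₁·p₂) ≈ 1.398 rad (80.1°). The total great-circle distance is δ·R ≈ 1.398 × 3959 ≈ 5534 mi, so the target fraction is f = 1700/5534 ≈ 0.307.
Interpolate at f ≈ 0.307 with slerp weights a = sin((1−f)δ)/sin δ ≈ 0.836, b = sin(fδ)/sin δ ≈ 0.423.
p = a·p₁ + b·p₂ ≈ (-0.125, -0.544, 0.830); φ = arcsin(p_z) ≈ 56.09°, λ = atan2(p_y, p_x) ≈ -102.96°.

≈ lat 56°N, lon 103°W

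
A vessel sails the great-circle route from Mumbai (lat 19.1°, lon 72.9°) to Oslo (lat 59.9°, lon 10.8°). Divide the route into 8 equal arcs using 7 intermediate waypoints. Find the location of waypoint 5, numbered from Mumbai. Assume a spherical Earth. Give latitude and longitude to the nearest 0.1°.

≈ lat 48.7°, lon 44.8°

Convert each endpoint to a unit vector on the sphere (x = cos φ cos λ, y = cos φ sin λ, z = sin φ).
The central angle between the endpoints is δ = arccos(p₁·p₂) ≈ 1.042 rad (59.7°).
Interpolate at f = 5/8 with slerp weights a = sin((1−f)δ)/sin δ ≈ 0.441, b = sin(fδ)/sin δ ≈ 0.702.
p = a·p₁ + b·p₂ ≈ (0.468, 0.464, 0.752); φ = arcsin(p_z) ≈ 48.74°, λ = atan2(p_y, p_x) ≈ 44.75°.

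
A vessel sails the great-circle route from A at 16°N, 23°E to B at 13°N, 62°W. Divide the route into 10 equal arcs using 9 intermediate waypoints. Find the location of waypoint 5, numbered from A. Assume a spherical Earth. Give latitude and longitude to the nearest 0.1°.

From cos δ = sin φ₁ sin φ₂ + cos φ₁ cos φ₂ cos Δλ, the central angle is δ ≈ 1.427 rad (81.7°).
Interpolate at f = 5/10 with slerp weights a = sin((1−f)δ)/sin δ ≈ 0.661, b = sin(fδ)/sin δ ≈ 0.661.
p = a·p₁ + b·p₂ ≈ (0.888, -0.321, 0.331); φ = arcsin(p_z) ≈ 19.33°, λ = atan2(p_y, p_x) ≈ -19.86°.

≈ 19.3°N, 19.9°W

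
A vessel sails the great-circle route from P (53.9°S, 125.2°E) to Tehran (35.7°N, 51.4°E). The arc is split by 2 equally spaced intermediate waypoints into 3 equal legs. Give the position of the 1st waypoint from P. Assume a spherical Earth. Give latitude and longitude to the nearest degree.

From cos δ = sin φ₁ sin φ₂ + cos φ₁ cos φ₂ cos Δλ, the central angle is δ ≈ 1.916 rad (109.8°).
Interpolate at f = 1/3 with slerp weights a = sin((1−f)δ)/sin δ ≈ 1.017, b = sin(fδ)/sin δ ≈ 0.633.
p = a·p₁ + b·p₂ ≈ (-0.025, 0.892, -0.452); φ = arcsin(p_z) ≈ -26.88°, λ = atan2(p_y, p_x) ≈ 91.58°.

≈ (27°S, 92°E)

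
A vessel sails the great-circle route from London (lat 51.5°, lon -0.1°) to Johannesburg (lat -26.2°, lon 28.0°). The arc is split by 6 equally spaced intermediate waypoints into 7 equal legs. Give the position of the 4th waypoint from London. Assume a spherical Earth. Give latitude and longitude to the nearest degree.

≈ lat 7°, lon 18°

The haversine formula gives a central angle δ ≈ 1.423 rad (81.5°) between the endpoints.
Interpolate at f = 4/7 with slerp weights a = sin((1−f)δ)/sin δ ≈ 0.579, b = sin(fδ)/sin δ ≈ 0.734.
p = a·p₁ + b·p₂ ≈ (0.942, 0.309, 0.129); φ = arcsin(p_z) ≈ 7.41°, λ = atan2(p_y, p_x) ≈ 18.14°.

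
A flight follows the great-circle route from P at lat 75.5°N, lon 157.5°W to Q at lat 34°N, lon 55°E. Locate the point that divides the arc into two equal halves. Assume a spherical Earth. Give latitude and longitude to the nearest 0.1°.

From cos δ = sin φ₁ sin φ₂ + cos φ₁ cos φ₂ cos Δλ, the central angle is δ ≈ 1.196 rad (68.5°).
Interpolate at f = 1/2 with slerp weights a = sin((1−f)δ)/sin δ ≈ 0.605, b = sin(fδ)/sin δ ≈ 0.605.
p = a·p₁ + b·p₂ ≈ (0.148, 0.353, 0.924); φ = arcsin(p_z) ≈ 67.51°, λ = atan2(p_y, p_x) ≈ 67.28°.

≈ lat 67.5°N, lon 67.3°E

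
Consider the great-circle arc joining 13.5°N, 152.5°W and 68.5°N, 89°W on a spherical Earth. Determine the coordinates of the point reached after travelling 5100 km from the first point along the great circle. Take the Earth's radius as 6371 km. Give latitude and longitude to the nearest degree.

≈ 55°N, 126°W

Write both endpoints as unit vectors p₁, p₂ with components (cos φ cos λ, cos φ sin λ, sin φ).
The central angle between the endpoints is δ = arccos(p₁·p₂) ≈ 1.185 rad (67.9°). The total great-circle distance is δ·R ≈ 1.185 × 6371 ≈ 7550 km, so the target fraction is f = 5100/7550 ≈ 0.675.
Interpolate at f ≈ 0.675 with slerp weights a = sin((1−f)δ)/sin δ ≈ 0.405, b = sin(fδ)/sin δ ≈ 0.775.
p = a·p₁ + b·p₂ ≈ (-0.344, -0.466, 0.815); φ = arcsin(p_z) ≈ 54.61°, λ = atan2(p_y, p_x) ≈ -126.48°.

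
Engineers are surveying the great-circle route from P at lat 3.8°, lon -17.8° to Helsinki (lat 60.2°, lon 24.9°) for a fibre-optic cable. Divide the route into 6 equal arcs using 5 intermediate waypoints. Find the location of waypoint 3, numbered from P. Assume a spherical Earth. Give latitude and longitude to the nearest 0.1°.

≈ lat 33.6°, lon -3.9°

Write both endpoints as unit vectors p₁, p₂ with components (cos φ cos λ, cos φ sin λ, sin φ).
The central angle between the endpoints is δ = arccos(p₁·p₂) ≈ 1.135 rad (65.0°).
Interpolate at f = 3/6 with slerp weights a = sin((1−f)δ)/sin δ ≈ 0.593, b = sin(fδ)/sin δ ≈ 0.593.
p = a·p₁ + b·p₂ ≈ (0.831, -0.057, 0.554); φ = arcsin(p_z) ≈ 33.63°, λ = atan2(p_y, p_x) ≈ -3.91°.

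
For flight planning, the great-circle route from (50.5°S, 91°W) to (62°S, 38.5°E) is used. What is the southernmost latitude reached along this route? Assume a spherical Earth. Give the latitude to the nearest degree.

≈ 75°S

The great circle lies in the plane with unit normal n̂ = (p₁ × p₂)/|p₁ × p₂|.
Here n̂_z ≈ +0.265; the vertex latitude is φ_max = arccos|n̂_z| ≈ 74.7°.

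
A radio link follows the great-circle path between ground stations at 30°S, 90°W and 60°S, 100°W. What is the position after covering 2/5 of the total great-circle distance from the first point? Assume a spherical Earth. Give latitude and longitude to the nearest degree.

≈ 42°S, 93°W

Write both endpoints as unit vectors p₁, p₂ with components (cos φ cos λ, cos φ sin λ, sin φ).
The central angle between the endpoints is δ = arccos(p₁·p₂) ≈ 0.537 rad (30.7°).
Interpolate at f = 2/5 with slerp weights a = sin((1−f)δ)/sin δ ≈ 0.619, b = sin(fδ)/sin δ ≈ 0.417.
p = a·p₁ + b·p₂ ≈ (-0.036, -0.741, -0.670); φ = arcsin(p_z) ≈ -42.09°, λ = atan2(p_y, p_x) ≈ -92.79°.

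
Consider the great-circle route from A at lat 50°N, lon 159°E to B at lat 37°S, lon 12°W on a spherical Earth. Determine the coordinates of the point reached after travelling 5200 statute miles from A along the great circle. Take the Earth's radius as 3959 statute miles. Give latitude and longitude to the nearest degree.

≈ lat 47°N, lon 24°E

Write both endpoints as unit vectors p₁, p₂ with components (cos φ cos λ, cos φ sin λ, sin φ).
The central angle between the endpoints is δ = arccos(p₁·p₂) ≈ 2.888 rad (165.5°). The total great-circle distance is δ·R ≈ 2.888 × 3959 ≈ 11434 mi, so the target fraction is f = 5200/11434 ≈ 0.455.
Interpolate at f ≈ 0.455 with slerp weights a = sin((1−f)δ)/sin δ ≈ 3.988, b = sin(fδ)/sin δ ≈ 3.857.
p = a·p₁ + b·p₂ ≈ (0.620, 0.278, 0.734); φ = arcsin(p_z) ≈ 47.22°, λ = atan2(p_y, p_x) ≈ 24.18°.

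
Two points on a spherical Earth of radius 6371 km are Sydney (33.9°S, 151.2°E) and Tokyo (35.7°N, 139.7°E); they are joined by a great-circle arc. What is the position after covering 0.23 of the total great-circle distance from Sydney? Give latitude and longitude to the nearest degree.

≈ (18°S, 148°E)

Write both endpoints as unit vectors p₁, p₂ with components (cos φ cos λ, cos φ sin λ, sin φ).
The central angle between the endpoints is δ = arccos(p₁·p₂) ≈ 1.229 rad (70.4°).
Interpolate at f = 0.23 with slerp weights a = sin((1−f)δ)/sin δ ≈ 0.861, b = sin(fδ)/sin δ ≈ 0.296.
p = a·p₁ + b·p₂ ≈ (-0.810, 0.500, -0.308); φ = arcsin(p_z) ≈ -17.91°, λ = atan2(p_y, p_x) ≈ 148.31°.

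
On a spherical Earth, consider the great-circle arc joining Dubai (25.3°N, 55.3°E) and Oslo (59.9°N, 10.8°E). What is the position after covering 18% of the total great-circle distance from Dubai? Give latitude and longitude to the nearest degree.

≈ 32°N, 51°E

Write both endpoints as unit vectors p₁, p₂ with components (cos φ cos λ, cos φ sin λ, sin φ).
The central angle between the endpoints is δ = arccos(p₁·p₂) ≈ 0.805 rad (46.1°).
Interpolate at f = 0.18 with slerp weights a = sin((1−f)δ)/sin δ ≈ 0.851, b = sin(fδ)/sin δ ≈ 0.200.
p = a·p₁ + b·p₂ ≈ (0.537, 0.651, 0.537); φ = arcsin(p_z) ≈ 32.47°, λ = atan2(p_y, p_x) ≈ 50.51°.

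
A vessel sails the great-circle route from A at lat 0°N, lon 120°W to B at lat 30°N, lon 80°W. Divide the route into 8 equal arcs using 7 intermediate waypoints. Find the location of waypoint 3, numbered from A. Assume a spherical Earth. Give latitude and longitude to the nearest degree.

Write both endpoints as unit vectors p₁, p₂ with components (cos φ cos λ, cos φ sin λ, sin φ).
The central angle between the endpoints is δ = arccos(p₁·p₂) ≈ 0.845 rad (48.4°).
Interpolate at f = 3/8 with slerp weights a = sin((1−f)δ)/sin δ ≈ 0.674, b = sin(fδ)/sin δ ≈ 0.417.
p = a·p₁ + b·p₂ ≈ (-0.274, -0.939, 0.208); φ = arcsin(p_z) ≈ 12.02°, λ = atan2(p_y, p_x) ≈ -106.28°.

≈ lat 12°N, lon 106°W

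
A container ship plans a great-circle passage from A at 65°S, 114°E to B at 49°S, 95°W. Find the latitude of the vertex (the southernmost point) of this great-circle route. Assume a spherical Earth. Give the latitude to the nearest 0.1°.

The great circle lies in the plane with unit normal n̂ = (p₁ × p₂)/|p₁ × p₂|.
Here n̂_z ≈ +0.150; the vertex latitude is φ_max = arccos|n̂_z| ≈ 81.4°.
Check via Clairaut: cos φ_max = |cos φ₁| · sin C = cos(65.0°)·sin(159.2°) ≈ 0.150, again giving ≈ 81.4°.

≈ 81.4°S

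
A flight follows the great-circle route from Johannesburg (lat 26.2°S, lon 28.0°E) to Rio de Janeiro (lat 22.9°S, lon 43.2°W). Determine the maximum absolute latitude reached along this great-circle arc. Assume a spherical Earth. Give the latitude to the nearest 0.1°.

The great circle lies in the plane with unit normal n̂ = (p₁ × p₂)/|p₁ × p₂|.
Here n̂_z ≈ -0.870; the vertex latitude is φ_max = arccos|n̂_z| ≈ 29.5°.
Check via Clairaut: cos φ_max = |cos φ₁| · sin C = cos(26.2°)·sin(104.0°) ≈ 0.870, again giving ≈ 29.5°.

≈ 29.5°S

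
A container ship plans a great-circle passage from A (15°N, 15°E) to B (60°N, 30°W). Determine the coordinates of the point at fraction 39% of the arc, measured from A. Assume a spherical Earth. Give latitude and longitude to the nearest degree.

≈ (34°N, 4°E)

Write both endpoints as unit vectors p₁, p₂ with components (cos φ cos λ, cos φ sin λ, sin φ).
The central angle between the endpoints is δ = arccos(p₁·p₂) ≈ 0.970 rad (55.6°).
Interpolate at f = 0.39 with slerp weights a = sin((1−f)δ)/sin δ ≈ 0.676, b = sin(fδ)/sin δ ≈ 0.448.
p = a·p₁ + b·p₂ ≈ (0.825, 0.057, 0.563); φ = arcsin(p_z) ≈ 34.24°, λ = atan2(p_y, p_x) ≈ 3.96°.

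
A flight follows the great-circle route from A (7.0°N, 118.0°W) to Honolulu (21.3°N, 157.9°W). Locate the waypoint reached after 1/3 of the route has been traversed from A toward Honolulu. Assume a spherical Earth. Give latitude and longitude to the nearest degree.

≈ (12°N, 131°W)

Convert each endpoint to a unit vector on the sphere (x = cos φ cos λ, y = cos φ sin λ, z = sin φ).
The central angle between the endpoints is δ = arccos(p₁·p₂) ≈ 0.717 rad (41.1°).
Interpolate at f = 1/3 with slerp weights a = sin((1−f)δ)/sin δ ≈ 0.700, b = sin(fδ)/sin δ ≈ 0.360.
p = a·p₁ + b·p₂ ≈ (-0.637, -0.740, 0.216); φ = arcsin(p_z) ≈ 12.48°, λ = atan2(p_y, p_x) ≈ -130.74°.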